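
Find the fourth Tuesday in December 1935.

December 24, 1935

December 1, 1935 is a Sunday.
The first Tuesday is therefore December 3 (2 days later).
The fourth Tuesday is 3 + 3×7 = December 24.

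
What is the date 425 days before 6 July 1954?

May 7, 1953

−365 (one year) → Jul 6, 1953 (60 left).
−6 → Jun 30, 1953 (end of Jun, 30 days; 54 left).
−30 → May 31, 1953 (end of May, 31 days; 24 left).
−24 → May 7, 1953.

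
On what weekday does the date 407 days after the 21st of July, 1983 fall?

Friday

First find the weekday of Jul 21, 1983. Doomsday rule: the anchor day for the 1900s is Wednesday. For year 83: 83÷12 = 6 r 11, and 11÷4 = 2, so 6+11+2 = 19.
Wednesday + 19 ≡ Monday — that's 1983's doomsday.
In July the doomsday date is Jul 11.
Jul 21 is 10 days after Jul 11; 10 mod 7 = 3, so Monday + 3 = Thursday.
407 mod 7 = 1, so 407 days after a Thursday is Thursday + 1 = Friday.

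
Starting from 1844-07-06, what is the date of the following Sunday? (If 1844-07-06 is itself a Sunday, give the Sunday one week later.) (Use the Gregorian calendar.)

July 7, 1844

Jul 6, 1844 is a Saturday.
From Saturday to the next Sunday is 1 day.
Jul 6, 1844 + 1 = Jul 7, 1844.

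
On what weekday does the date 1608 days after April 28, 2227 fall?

Thursday

Apr 28, 2227 is a Saturday.
1608 mod 7 = 5, so 1608 days after a Saturday is Saturday + 5 = Thursday.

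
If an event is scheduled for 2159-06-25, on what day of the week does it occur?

Doomsday rule: the anchor day for the 2100s is Sunday. For year 59: 59÷12 = 4 r 11, and 11÷4 = 2, so 4+11+2 = 17.
Sunday + 17 ≡ Wednesday — that's 2159's doomsday.
In June the doomsday date is Jun 6.
Jun 25 is 19 days after Jun 6; 19 mod 7 = 5, so Wednesday + 5 = Monday.

Monday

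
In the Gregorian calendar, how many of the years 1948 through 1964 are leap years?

Multiples of 4 in [1948,1964]: 5.
Of those, multiples of 100: 0 (not leap unless ÷400).
Multiples of 400: 0.
Leap years = 5 − 0 + 0 = 5.

5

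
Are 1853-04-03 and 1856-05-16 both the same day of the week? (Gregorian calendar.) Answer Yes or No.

From Apr 3, 1853 to May 16, 1856 is 1139 days.
1139 mod 7 = 5, so they are different weekdays.
(Apr 3, 1853 is a Sunday; May 16, 1856 is a Friday.)

No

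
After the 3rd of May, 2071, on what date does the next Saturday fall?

May 9, 2071

May 3, 2071 is a Sunday.
From Sunday to the next Saturday is 6 days.
May 3, 2071 + 6 = May 9, 2071.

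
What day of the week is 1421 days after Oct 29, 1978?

First find the weekday of Oct 29, 1978. Doomsday rule: the anchor day for the 1900s is Wednesday. For year 78: 78÷12 = 6 r 6, and 6÷4 = 1, so 6+6+1 = 13.
Wednesday + 13 ≡ Tuesday — that's 1978's doomsday.
In October the doomsday date is Oct 10.
Oct 29 is 19 days after Oct 10; 19 mod 7 = 5, so Tuesday + 5 = Sunday.
1421 mod 7 = 0, so 1421 days after a Sunday is Sunday + 0 = Sunday.

Sunday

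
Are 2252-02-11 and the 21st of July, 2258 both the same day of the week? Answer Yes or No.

Yes

From Feb 11, 2252 to Jul 21, 2258 is 2352 days.
2352 mod 7 = 0, so they are the same weekday.
(Feb 11, 2252 is a Wednesday; Jul 21, 2258 is a Wednesday.)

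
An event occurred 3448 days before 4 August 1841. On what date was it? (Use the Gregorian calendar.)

−365 (one year) → Aug 4, 1840 (3083 left).
−366 (one year; includes Feb 29, 1840) → Aug 4, 1839 (2717 left).
−365 (one year) → Aug 4, 1838 (2352 left).
−365 (one year) → Aug 4, 1837 (1987 left).
−365 (one year) → Aug 4, 1836 (1622 left).
−366 (one year; includes Feb 29, 1836) → Aug 4, 1835 (1256 left).
−365 (one year) → Aug 4, 1834 (891 left).
−365 (one year) → Aug 4, 1833 (526 left).
−365 (one year) → Aug 4, 1832 (161 left).
−4 → Jul 31, 1832 (end of Jul, 31 days; 157 left).
−31 → Jun 30, 1832 (end of Jun, 30 days; 126 left).
−30 → May 31, 1832 (end of May, 31 days; 96 left).
−31 → Apr 30, 1832 (end of Apr, 30 days; 65 left).
−30 → Mar 31, 1832 (end of Mar, 31 days; 35 left).
−31 → Feb 29, 1832 (end of Feb, 29 days; 4 left).
−4 → Feb 25, 1832.

February 25, 1832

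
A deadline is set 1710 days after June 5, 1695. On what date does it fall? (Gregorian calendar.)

+366 (one year; includes Feb 29, 1696) → Jun 5, 1696 (1344 left).
+365 (one year) → Jun 5, 1697 (979 left).
+365 (one year) → Jun 5, 1698 (614 left).
+365 (one year) → Jun 5, 1699 (249 left).
Jun has 30 days: +26 → Jul 1, 1699 (223 left).
Jul has 31 days: +31 → Aug 1, 1699 (192 left).
Aug has 31 days: +31 → Sep 1, 1699 (161 left).
Sep has 30 days: +30 → Oct 1, 1699 (131 left).
Oct has 31 days: +31 → Nov 1, 1699 (100 left).
Nov has 30 days: +30 → Dec 1, 1699 (70 left).
Dec has 31 days: +31 → Jan 1, 1700 (39 left).
Jan has 31 days: +31 → Feb 1, 1700 (8 left).
+8 → Feb 9, 1700.

February 9, 1700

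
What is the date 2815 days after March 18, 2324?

+365 (one year) → Mar 18, 2325 (2450 left).
+365 (one year) → Mar 18, 2326 (2085 left).
+365 (one year) → Mar 18, 2327 (1720 left).
+366 (one year; includes Feb 29, 2328) → Mar 18, 2328 (1354 left).
+365 (one year) → Mar 18, 2329 (989 left).
+365 (one year) → Mar 18, 2330 (624 left).
+365 (one year) → Mar 18, 2331 (259 left).
Mar has 31 days: +14 → Apr 1, 2331 (245 left).
Apr has 30 days: +30 → May 1, 2331 (215 left).
May has 31 days: +31 → Jun 1, 2331 (184 left).
Jun has 30 days: +30 → Jul 1, 2331 (154 left).
Jul has 31 days: +31 → Aug 1, 2331 (123 left).
Aug has 31 days: +31 → Sep 1, 2331 (92 left).
Sep has 30 days: +30 → Oct 1, 2331 (62 left).
Oct has 31 days: +31 → Nov 1, 2331 (31 left).
Nov has 30 days: +30 → Dec 1, 2331 (1 left).
+1 → Dec 2, 2331.

December 2, 2331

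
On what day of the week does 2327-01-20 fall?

Doomsday rule: the anchor day for the 2300s is Wednesday. For year 27: 27÷12 = 2 r 3, and 3÷4 = 0, so 2+3+0 = 5.
Wednesday + 5 ≡ Monday — that's 2327's doomsday.
In January the doomsday date is Jan 3 (2327 is not a leap year).
Jan 20 is 17 days after Jan 3; 17 mod 7 = 3, so Monday + 3 = Thursday.

Thursday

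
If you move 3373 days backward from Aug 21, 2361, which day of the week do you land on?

Tuesday

Aug 21, 2361 is a Monday.
3373 mod 7 = 6, so 3373 days before a Monday is Monday − 6 = Tuesday.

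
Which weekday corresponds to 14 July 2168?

January 1, 2168 is a Friday.
Jan 1, 2168 → Feb 1, 2168: 31 days (January has 31).
Feb 1, 2168 → Mar 1, 2168: 29 days (February has 29).
Mar 1, 2168 → Apr 1, 2168: 31 days (March has 31).
Apr 1, 2168 → May 1, 2168: 30 days (April has 30).
May 1, 2168 → Jun 1, 2168: 31 days (May has 31).
Jun 1, 2168 → Jul 1, 2168: 30 days (June has 30).
Jul 1, 2168 → Jul 14, 2168: 13 days.
Total: 195 days.
195 mod 7 = 6, so Friday + 6 = Thursday.

Thursday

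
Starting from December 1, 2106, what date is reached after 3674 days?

+365 (one year) → Dec 1, 2107 (3309 left).
+366 (one year; includes Feb 29, 2108) → Dec 1, 2108 (2943 left).
+365 (one year) → Dec 1, 2109 (2578 left).
+365 (one year) → Dec 1, 2110 (2213 left).
+365 (one year) → Dec 1, 2111 (1848 left).
+366 (one year; includes Feb 29, 2112) → Dec 1, 2112 (1482 left).
+365 (one year) → Dec 1, 2113 (1117 left).
+365 (one year) → Dec 1, 2114 (752 left).
+365 (one year) → Dec 1, 2115 (387 left).
Dec has 31 days: +31 → Jan 1, 2116 (356 left).
Jan has 31 days: +31 → Feb 1, 2116 (325 left).
Feb has 29 days: +29 → Mar 1, 2116 (296 left).
Mar has 31 days: +31 → Apr 1, 2116 (265 left).
Apr has 30 days: +30 → May 1, 2116 (235 left).
May has 31 days: +31 → Jun 1, 2116 (204 left).
Jun has 30 days: +30 → Jul 1, 2116 (174 left).
Jul has 31 days: +31 → Aug 1, 2116 (143 left).
Aug has 31 days: +31 → Sep 1, 2116 (112 left).
Sep has 30 days: +30 → Oct 1, 2116 (82 left).
Oct has 31 days: +31 → Nov 1, 2116 (51 left).
Nov has 30 days: +30 → Dec 1, 2116 (21 left).
+21 → Dec 22, 2116.

December 22, 2116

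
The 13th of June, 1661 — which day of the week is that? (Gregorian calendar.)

Monday

Doomsday rule: the anchor day for the 1600s is Tuesday. For year 61: 61÷12 = 5 r 1, and 1÷4 = 0, so 5+1+0 = 6.
Tuesday + 6 ≡ Monday — that's 1661's doomsday.
In June the doomsday date is Jun 6.
Jun 13 is 7 days after Jun 6; 7 mod 7 = 0, so Monday + 0 = Monday.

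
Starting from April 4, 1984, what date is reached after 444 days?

June 22, 1985

+365 (one year) → Apr 4, 1985 (79 left).
Apr has 30 days: +27 → May 1, 1985 (52 left).
May has 31 days: +31 → Jun 1, 1985 (21 left).
+21 → Jun 22, 1985.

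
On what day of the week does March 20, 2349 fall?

Doomsday rule: the anchor day for the 2300s is Wednesday. For year 49: 49÷12 = 4 r 1, and 1÷4 = 0, so 4+1+0 = 5.
Wednesday + 5 ≡ Monday — that's 2349's doomsday.
In March the doomsday date is Mar 14.
Mar 20 is 6 days after Mar 14; 6 mod 7 = 6, so Monday + 6 = Sunday.

Sunday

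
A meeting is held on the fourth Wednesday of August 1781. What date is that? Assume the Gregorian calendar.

August 22, 1781

August 1, 1781 is a Wednesday.
The first Wednesday is therefore August 1 (same day).
The fourth Wednesday is 1 + 3×7 = August 22.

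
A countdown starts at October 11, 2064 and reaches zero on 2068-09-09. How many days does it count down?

1429

Oct 11, 2064 → Oct 11, 2065: 365 days.
Oct 11, 2065 → Oct 11, 2066: 365 days.
Oct 11, 2066 → Oct 11, 2067: 365 days.
Oct 11, 2067 → Nov 11, 2067: 31 days (October has 31).
Nov 11, 2067 → Dec 11, 2067: 30 days (November has 30).
Dec 11, 2067 → Jan 11, 2068: 31 days (December has 31).
Jan 11, 2068 → Feb 11, 2068: 31 days (January has 31).
Feb 11, 2068 → Mar 11, 2068: 29 days (February has 29).
Mar 11, 2068 → Apr 11, 2068: 31 days (March has 31).
Apr 11, 2068 → May 11, 2068: 30 days (April has 30).
May 11, 2068 → Jun 11, 2068: 31 days (May has 31).
Jun 11, 2068 → Jul 11, 2068: 30 days (June has 30).
Jul 11, 2068 → Aug 11, 2068: 31 days (July has 31).
Aug 11, 2068 → Sep 9, 2068: 29 days.
Total: 1429 days.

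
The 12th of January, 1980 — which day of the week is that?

Saturday

Doomsday rule: the anchor day for the 1900s is Wednesday. For year 80: 80÷12 = 6 r 8, and 8÷4 = 2, so 6+8+2 = 16.
Wednesday + 16 ≡ Friday — that's 1980's doomsday.
In January the doomsday date is Jan 4 (1980 is a leap year (divisible by 4)).
Jan 12 is 8 days after Jan 4; 8 mod 7 = 1, so Friday + 1 = Saturday.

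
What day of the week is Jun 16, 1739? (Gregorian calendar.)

Tuesday

Doomsday rule: the anchor day for the 1700s is Sunday. For year 39: 39÷12 = 3 r 3, and 3÷4 = 0, so 3+3+0 = 6.
Sunday + 6 ≡ Saturday — that's 1739's doomsday.
In June the doomsday date is Jun 6.
Jun 16 is 10 days after Jun 6; 10 mod 7 = 3, so Saturday + 3 = Tuesday.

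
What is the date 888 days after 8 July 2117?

+365 (one year) → Jul 8, 2118 (523 left).
+365 (one year) → Jul 8, 2119 (158 left).
Jul has 31 days: +24 → Aug 1, 2119 (134 left).
Aug has 31 days: +31 → Sep 1, 2119 (103 left).
Sep has 30 days: +30 → Oct 1, 2119 (73 left).
Oct has 31 days: +31 → Nov 1, 2119 (42 left).
Nov has 30 days: +30 → Dec 1, 2119 (12 left).
+12 → Dec 13, 2119.

December 13, 2119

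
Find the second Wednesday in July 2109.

July 10, 2109

July 1, 2109 is a Monday.
The first Wednesday is therefore July 3 (2 days later).
The second Wednesday is 3 + 1×7 = July 10.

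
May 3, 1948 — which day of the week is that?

Doomsday rule: the anchor day for the 1900s is Wednesday. For year 48: 48÷12 = 4 r 0, and 0÷4 = 0, so 4+0+0 = 4.
Wednesday + 4 ≡ Sunday — that's 1948's doomsday.
In May the doomsday date is May 9.
May 3 is 6 days before May 9; 6 mod 7 = 6, so Sunday − 6 = Monday.

Monday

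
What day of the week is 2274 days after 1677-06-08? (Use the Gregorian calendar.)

Jun 8, 1677 is a Tuesday.
2274 mod 7 = 6, so 2274 days after a Tuesday is Tuesday + 6 = Monday.

Monday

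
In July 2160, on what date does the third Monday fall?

July 1, 2160 is a Tuesday.
The first Monday is therefore July 7 (6 days later).
The third Monday is 7 + 2×7 = July 21.

July 21, 2160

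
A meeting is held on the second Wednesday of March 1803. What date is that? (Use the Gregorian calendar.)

March 1, 1803 is a Tuesday.
The first Wednesday is therefore March 2 (1 days later).
The second Wednesday is 2 + 1×7 = March 9.

March 9, 1803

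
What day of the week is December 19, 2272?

Thursday

Doomsday rule: the anchor day for the 2200s is Friday. For year 72: 72÷12 = 6 r 0, and 0÷4 = 0, so 6+0+0 = 6.
Friday + 6 ≡ Thursday — that's 2272's doomsday.
In December the doomsday date is Dec 12.
Dec 19 is 7 days after Dec 12; 7 mod 7 = 0, so Thursday + 0 = Thursday.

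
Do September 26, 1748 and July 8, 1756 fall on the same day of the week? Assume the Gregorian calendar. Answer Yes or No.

From Sep 26, 1748 to Jul 8, 1756 is 2842 days.
2842 mod 7 = 0, so they are the same weekday.
(Sep 26, 1748 is a Thursday; Jul 8, 1756 is a Thursday.)

Yes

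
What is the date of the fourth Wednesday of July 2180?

July 1, 2180 is a Saturday.
The first Wednesday is therefore July 5 (4 days later).
The fourth Wednesday is 5 + 3×7 = July 26.

July 26, 2180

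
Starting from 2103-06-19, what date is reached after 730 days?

June 18, 2105

+366 (one year; includes Feb 29, 2104) → Jun 19, 2104 (364 left).
Jun has 30 days: +12 → Jul 1, 2104 (352 left).
Jul has 31 days: +31 → Aug 1, 2104 (321 left).
Aug has 31 days: +31 → Sep 1, 2104 (290 left).
Sep has 30 days: +30 → Oct 1, 2104 (260 left).
Oct has 31 days: +31 → Nov 1, 2104 (229 left).
Nov has 30 days: +30 → Dec 1, 2104 (199 left).
Dec has 31 days: +31 → Jan 1, 2105 (168 left).
Jan has 31 days: +31 → Feb 1, 2105 (137 left).
Feb has 28 days: +28 → Mar 1, 2105 (109 left).
Mar has 31 days: +31 → Apr 1, 2105 (78 left).
Apr has 30 days: +30 → May 1, 2105 (48 left).
May has 31 days: +31 → Jun 1, 2105 (17 left).
+17 → Jun 18, 2105.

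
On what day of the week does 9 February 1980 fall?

January 1, 1980 is a Tuesday.
Jan 1, 1980 → Feb 1, 1980: 31 days (January has 31).
Feb 1, 1980 → Feb 9, 1980: 8 days.
Total: 39 days.
39 mod 7 = 4, so Tuesday + 4 = Saturday.

Saturday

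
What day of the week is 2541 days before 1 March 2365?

Mar 1, 2365 is a Monday.
2541 mod 7 = 0, so 2541 days before a Monday is Monday − 0 = Monday.

Monday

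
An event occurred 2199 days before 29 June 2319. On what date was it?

−365 (one year) → Jun 29, 2318 (1834 left).
−365 (one year) → Jun 29, 2317 (1469 left).
−365 (one year) → Jun 29, 2316 (1104 left).
−366 (one year; includes Feb 29, 2316) → Jun 29, 2315 (738 left).
−365 (one year) → Jun 29, 2314 (373 left).
−29 → May 31, 2314 (end of May, 31 days; 344 left).
−31 → Apr 30, 2314 (end of Apr, 30 days; 313 left).
−30 → Mar 31, 2314 (end of Mar, 31 days; 283 left).
−31 → Feb 28, 2314 (end of Feb, 28 days; 252 left).
−28 → Jan 31, 2314 (end of Jan, 31 days; 224 left).
−31 → Dec 31, 2313 (end of Dec, 31 days; 193 left).
−31 → Nov 30, 2313 (end of Nov, 30 days; 162 left).
−30 → Oct 31, 2313 (end of Oct, 31 days; 132 left).
−31 → Sep 30, 2313 (end of Sep, 30 days; 101 left).
−30 → Aug 31, 2313 (end of Aug, 31 days; 71 left).
−31 → Jul 31, 2313 (end of Jul, 31 days; 40 left).
−31 → Jun 30, 2313 (end of Jun, 30 days; 9 left).
−9 → Jun 21, 2313.

June 21, 2313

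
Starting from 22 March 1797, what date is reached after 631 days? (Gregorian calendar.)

+365 (one year) → Mar 22, 1798 (266 left).
Mar has 31 days: +10 → Apr 1, 1798 (256 left).
Apr has 30 days: +30 → May 1, 1798 (226 left).
May has 31 days: +31 → Jun 1, 1798 (195 left).
Jun has 30 days: +30 → Jul 1, 1798 (165 left).
Jul has 31 days: +31 → Aug 1, 1798 (134 left).
Aug has 31 days: +31 → Sep 1, 1798 (103 left).
Sep has 30 days: +30 → Oct 1, 1798 (73 left).
Oct has 31 days: +31 → Nov 1, 1798 (42 left).
Nov has 30 days: +30 → Dec 1, 1798 (12 left).
+12 → Dec 13, 1798.

December 13, 1798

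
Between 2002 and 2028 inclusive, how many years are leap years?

Multiples of 4 in [2002,2028]: 7.
Of those, multiples of 100: 0 (not leap unless ÷400).
Multiples of 400: 0.
Leap years = 7 − 0 + 0 = 7.

7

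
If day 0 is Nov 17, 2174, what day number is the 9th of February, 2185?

3737

Nov 17, 2174 → Nov 17, 2175: 365 days.
Nov 17, 2175 → Nov 17, 2176: 366 days (Feb 29, 2176 is in that span).
Nov 17, 2176 → Nov 17, 2177: 365 days.
Nov 17, 2177 → Nov 17, 2178: 365 days.
Nov 17, 2178 → Nov 17, 2179: 365 days.
Nov 17, 2179 → Nov 17, 2180: 366 days (Feb 29, 2180 is in that span).
Nov 17, 2180 → Nov 17, 2181: 365 days.
Nov 17, 2181 → Nov 17, 2182: 365 days.
Nov 17, 2182 → Nov 17, 2183: 365 days.
Nov 17, 2183 → Nov 17, 2184: 366 days (Feb 29, 2184 is in that span).
Nov 17, 2184 → Dec 17, 2184: 30 days (November has 30).
Dec 17, 2184 → Jan 17, 2185: 31 days (December has 31).
Jan 17, 2185 → Feb 9, 2185: 23 days.
Total: 3737 days.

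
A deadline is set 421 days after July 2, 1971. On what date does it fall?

+366 (one year; includes Feb 29, 1972) → Jul 2, 1972 (55 left).
Jul has 31 days: +30 → Aug 1, 1972 (25 left).
+25 → Aug 26, 1972.

August 26, 1972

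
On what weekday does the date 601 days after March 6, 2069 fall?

Mar 6, 2069 is a Wednesday.
601 mod 7 = 6, so 601 days after a Wednesday is Wednesday + 6 = Tuesday.

Tuesday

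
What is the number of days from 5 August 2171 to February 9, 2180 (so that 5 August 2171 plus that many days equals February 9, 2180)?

Aug 5, 2171 → Aug 5, 2172: 366 days (Feb 29, 2172 is in that span).
Aug 5, 2172 → Aug 5, 2173: 365 days.
Aug 5, 2173 → Aug 5, 2174: 365 days.
Aug 5, 2174 → Aug 5, 2175: 365 days.
Aug 5, 2175 → Aug 5, 2176: 366 days (Feb 29, 2176 is in that span).
Aug 5, 2176 → Aug 5, 2177: 365 days.
Aug 5, 2177 → Aug 5, 2178: 365 days.
Aug 5, 2178 → Aug 5, 2179: 365 days.
Aug 5, 2179 → Sep 5, 2179: 31 days (August has 31).
Sep 5, 2179 → Oct 5, 2179: 30 days (September has 30).
Oct 5, 2179 → Nov 5, 2179: 31 days (October has 31).
Nov 5, 2179 → Dec 5, 2179: 30 days (November has 30).
Dec 5, 2179 → Jan 5, 2180: 31 days (December has 31).
Jan 5, 2180 → Feb 5, 2180: 31 days (January has 31).
Feb 5, 2180 → Feb 9, 2180: 4 days.
Total: 3110 days.

3110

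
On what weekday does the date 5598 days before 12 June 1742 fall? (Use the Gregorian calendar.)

Jun 12, 1742 is a Tuesday.
5598 mod 7 = 5, so 5598 days before a Tuesday is Tuesday − 5 = Thursday.

Thursday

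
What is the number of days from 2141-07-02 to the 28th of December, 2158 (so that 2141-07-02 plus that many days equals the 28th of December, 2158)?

6388

Jul 2, 2141 → Jul 2, 2142: 365 days.
Jul 2, 2142 → Jul 2, 2143: 365 days.
Jul 2, 2143 → Jul 2, 2144: 366 days (Feb 29, 2144 is in that span).
Jul 2, 2144 → Jul 2, 2145: 365 days.
Jul 2, 2145 → Jul 2, 2146: 365 days.
Jul 2, 2146 → Jul 2, 2147: 365 days.
Jul 2, 2147 → Jul 2, 2148: 366 days (Feb 29, 2148 is in that span).
Jul 2, 2148 → Jul 2, 2149: 365 days.
Jul 2, 2149 → Jul 2, 2150: 365 days.
Jul 2, 2150 → Jul 2, 2151: 365 days.
Jul 2, 2151 → Jul 2, 2152: 366 days (Feb 29, 2152 is in that span).
Jul 2, 2152 → Jul 2, 2153: 365 days.
Jul 2, 2153 → Jul 2, 2154: 365 days.
Jul 2, 2154 → Jul 2, 2155: 365 days.
Jul 2, 2155 → Jul 2, 2156: 366 days (Feb 29, 2156 is in that span).
Jul 2, 2156 → Jul 2, 2157: 365 days.
Jul 2, 2157 → Jul 2, 2158: 365 days.
Jul 2, 2158 → Aug 2, 2158: 31 days (July has 31).
Aug 2, 2158 → Sep 2, 2158: 31 days (August has 31).
Sep 2, 2158 → Oct 2, 2158: 30 days (September has 30).
Oct 2, 2158 → Nov 2, 2158: 31 days (October has 31).
Nov 2, 2158 → Dec 2, 2158: 30 days (November has 30).
Dec 2, 2158 → Dec 28, 2158: 26 days.
Total: 6388 days.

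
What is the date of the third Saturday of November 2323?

November 17, 2323

November 1, 2323 is a Thursday.
The first Saturday is therefore November 3 (2 days later).
The third Saturday is 3 + 2×7 = November 17.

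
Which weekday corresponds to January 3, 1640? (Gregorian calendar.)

Doomsday rule: the anchor day for the 1600s is Tuesday. For year 40: 40÷12 = 3 r 4, and 4÷4 = 1, so 3+4+1 = 8.
Tuesday + 8 ≡ Wednesday — that's 1640's doomsday.
In January the doomsday date is Jan 4 (1640 is a leap year (divisible by 4)).
Jan 3 is 1 day before Jan 4; 1 mod 7 = 1, so Wednesday − 1 = Tuesday.

Tuesday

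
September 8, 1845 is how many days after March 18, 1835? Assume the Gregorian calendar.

Mar 18, 1835 → Mar 18, 1836: 366 days (Feb 29, 1836 is in that span).
Mar 18, 1836 → Mar 18, 1837: 365 days.
Mar 18, 1837 → Mar 18, 1838: 365 days.
Mar 18, 1838 → Mar 18, 1839: 365 days.
Mar 18, 1839 → Mar 18, 1840: 366 days (Feb 29, 1840 is in that span).
Mar 18, 1840 → Mar 18, 1841: 365 days.
Mar 18, 1841 → Mar 18, 1842: 365 days.
Mar 18, 1842 → Mar 18, 1843: 365 days.
Mar 18, 1843 → Mar 18, 1844: 366 days (Feb 29, 1844 is in that span).
Mar 18, 1844 → Mar 18, 1845: 365 days.
Mar 18, 1845 → Apr 18, 1845: 31 days (March has 31).
Apr 18, 1845 → May 18, 1845: 30 days (April has 30).
May 18, 1845 → Jun 18, 1845: 31 days (May has 31).
Jun 18, 1845 → Jul 18, 1845: 30 days (June has 30).
Jul 18, 1845 → Aug 18, 1845: 31 days (July has 31).
Aug 18, 1845 → Sep 8, 1845: 21 days.
Total: 3827 days.

3827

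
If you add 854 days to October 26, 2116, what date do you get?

February 27, 2119

+365 (one year) → Oct 26, 2117 (489 left).
+365 (one year) → Oct 26, 2118 (124 left).
Oct has 31 days: +6 → Nov 1, 2118 (118 left).
Nov has 30 days: +30 → Dec 1, 2118 (88 left).
Dec has 31 days: +31 → Jan 1, 2119 (57 left).
Jan has 31 days: +31 → Feb 1, 2119 (26 left).
+26 → Feb 27, 2119.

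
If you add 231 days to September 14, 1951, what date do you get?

Sep has 30 days: +17 → Oct 1, 1951 (214 left).
Oct has 31 days: +31 → Nov 1, 1951 (183 left).
Nov has 30 days: +30 → Dec 1, 1951 (153 left).
Dec has 31 days: +31 → Jan 1, 1952 (122 left).
Jan has 31 days: +31 → Feb 1, 1952 (91 left).
Feb has 29 days: +29 → Mar 1, 1952 (62 left).
Mar has 31 days: +31 → Apr 1, 1952 (31 left).
Apr has 30 days: +30 → May 1, 1952 (1 left).
+1 → May 2, 1952.

May 2, 1952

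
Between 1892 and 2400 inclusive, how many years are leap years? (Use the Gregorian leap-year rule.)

124

Multiples of 4 in [1892,2400]: 128.
Of those, multiples of 100: 6 (not leap unless ÷400).
Multiples of 400: 2.
Leap years = 128 − 6 + 2 = 124.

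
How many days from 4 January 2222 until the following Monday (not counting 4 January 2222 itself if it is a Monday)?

Jan 4, 2222 is a Friday.
From Friday to the next Monday is 3 days.

3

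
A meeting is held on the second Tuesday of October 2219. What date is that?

October 12, 2219

October 1, 2219 is a Friday.
The first Tuesday is therefore October 5 (4 days later).
The second Tuesday is 5 + 1×7 = October 12.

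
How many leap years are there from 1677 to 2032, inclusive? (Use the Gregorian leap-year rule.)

Multiples of 4 in [1677,2032]: 89.
Of those, multiples of 100: 4 (not leap unless ÷400).
Multiples of 400: 1.
Leap years = 89 − 4 + 1 = 86.

86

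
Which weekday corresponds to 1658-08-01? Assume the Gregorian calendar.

Thursday

Doomsday rule: the anchor day for the 1600s is Tuesday. For year 58: 58÷12 = 4 r 10, and 10÷4 = 2, so 4+10+2 = 16.
Tuesday + 16 ≡ Thursday — that's 1658's doomsday.
In August the doomsday date is Aug 8.
Aug 1 is 7 days before Aug 8; 7 mod 7 = 0, so Thursday − 0 = Thursday.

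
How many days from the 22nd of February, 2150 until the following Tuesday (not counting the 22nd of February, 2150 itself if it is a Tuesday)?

Feb 22, 2150 is a Sunday.
From Sunday to the next Tuesday is 2 days.

2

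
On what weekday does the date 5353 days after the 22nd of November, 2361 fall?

First find the weekday of Nov 22, 2361. Doomsday rule: the anchor day for the 2300s is Wednesday. For year 61: 61÷12 = 5 r 1, and 1÷4 = 0, so 5+1+0 = 6.
Wednesday + 6 ≡ Tuesday — that's 2361's doomsday.
In November the doomsday date is Nov 7.
Nov 22 is 15 days after Nov 7; 15 mod 7 = 1, so Tuesday + 1 = Wednesday.
5353 mod 7 = 5, so 5353 days after a Wednesday is Wednesday + 5 = Monday.

Monday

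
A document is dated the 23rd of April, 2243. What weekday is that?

Sunday

Doomsday rule: the anchor day for the 2200s is Friday. For year 43: 43÷12 = 3 r 7, and 7÷4 = 1, so 3+7+1 = 11.
Friday + 11 ≡ Tuesday — that's 2243's doomsday.
In April the doomsday date is Apr 4.
Apr 23 is 19 days after Apr 4; 19 mod 7 = 5, so Tuesday + 5 = Sunday.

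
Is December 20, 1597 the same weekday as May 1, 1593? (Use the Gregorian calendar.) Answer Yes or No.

Yes

From May 1, 1593 to Dec 20, 1597 is 1694 days.
1694 mod 7 = 0, so they are the same weekday.
(May 1, 1593 is a Saturday; Dec 20, 1597 is a Saturday.)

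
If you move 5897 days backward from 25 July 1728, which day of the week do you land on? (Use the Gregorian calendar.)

First find the weekday of Jul 25, 1728. Doomsday rule: the anchor day for the 1700s is Sunday. For year 28: 28÷12 = 2 r 4, and 4÷4 = 1, so 2+4+1 = 7.
Sunday + 7 ≡ Sunday — that's 1728's doomsday.
In July the doomsday date is Jul 11.
Jul 25 is 14 days after Jul 11; 14 mod 7 = 0, so Sunday + 0 = Sunday.
5897 mod 7 = 3, so 5897 days before a Sunday is Sunday − 3 = Thursday.

Thursday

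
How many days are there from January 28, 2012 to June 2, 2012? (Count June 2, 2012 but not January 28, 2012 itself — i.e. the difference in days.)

Jan 28, 2012 → Feb 28, 2012: 31 days (January has 31).
Feb 28, 2012 → Mar 28, 2012: 29 days (February has 29).
Mar 28, 2012 → Apr 28, 2012: 31 days (March has 31).
Apr 28, 2012 → May 28, 2012: 30 days (April has 30).
May 28, 2012 → Jun 2, 2012: 5 days.
Total: 126 days.

126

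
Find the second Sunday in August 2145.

August 1, 2145 is a Sunday.
The first Sunday is therefore August 1 (same day).
The second Sunday is 1 + 1×7 = August 8.

August 8, 2145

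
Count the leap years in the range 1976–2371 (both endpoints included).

96

Multiples of 4 in [1976,2371]: 99.
Of those, multiples of 100: 4 (not leap unless ÷400).
Multiples of 400: 1.
Leap years = 99 − 4 + 1 = 96.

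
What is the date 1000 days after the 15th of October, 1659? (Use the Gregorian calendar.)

July 11, 1662

+366 (one year; includes Feb 29, 1660) → Oct 15, 1660 (634 left).
+365 (one year) → Oct 15, 1661 (269 left).
Oct has 31 days: +17 → Nov 1, 1661 (252 left).
Nov has 30 days: +30 → Dec 1, 1661 (222 left).
Dec has 31 days: +31 → Jan 1, 1662 (191 left).
Jan has 31 days: +31 → Feb 1, 1662 (160 left).
Feb has 28 days: +28 → Mar 1, 1662 (132 left).
Mar has 31 days: +31 → Apr 1, 1662 (101 left).
Apr has 30 days: +30 → May 1, 1662 (71 left).
May has 31 days: +31 → Jun 1, 1662 (40 left).
Jun has 30 days: +30 → Jul 1, 1662 (10 left).
+10 → Jul 11, 1662.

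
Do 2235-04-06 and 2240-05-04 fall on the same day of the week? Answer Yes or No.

Yes

From Apr 6, 2235 to May 4, 2240 is 1855 days.
1855 mod 7 = 0, so they are the same weekday.
(Apr 6, 2235 is a Monday; May 4, 2240 is a Monday.)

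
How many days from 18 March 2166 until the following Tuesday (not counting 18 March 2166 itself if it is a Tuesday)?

7

Mar 18, 2166 is a Tuesday.
From Tuesday to the next Tuesday is 7 days.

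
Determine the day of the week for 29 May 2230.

Saturday

Doomsday rule: the anchor day for the 2200s is Friday. For year 30: 30÷12 = 2 r 6, and 6÷4 = 1, so 2+6+1 = 9.
Friday + 9 ≡ Sunday — that's 2230's doomsday.
In May the doomsday date is May 9.
May 29 is 20 days after May 9; 20 mod 7 = 6, so Sunday + 6 = Saturday.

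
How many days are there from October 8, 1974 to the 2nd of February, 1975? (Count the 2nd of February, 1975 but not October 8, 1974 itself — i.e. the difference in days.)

117

Oct 8, 1974 → Nov 8, 1974: 31 days (October has 31).
Nov 8, 1974 → Dec 8, 1974: 30 days (November has 30).
Dec 8, 1974 → Jan 8, 1975: 31 days (December has 31).
Jan 8, 1975 → Feb 2, 1975: 25 days.
Total: 117 days.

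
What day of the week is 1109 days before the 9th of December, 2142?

First find the weekday of Dec 9, 2142. Doomsday rule: the anchor day for the 2100s is Sunday. For year 42: 42÷12 = 3 r 6, and 6÷4 = 1, so 3+6+1 = 10.
Sunday + 10 ≡ Wednesday — that's 2142's doomsday.
In December the doomsday date is Dec 12.
Dec 9 is 3 days before Dec 12; 3 mod 7 = 3, so Wednesday − 3 = Sunday.
1109 mod 7 = 3, so 1109 days before a Sunday is Sunday − 3 = Thursday.

Thursday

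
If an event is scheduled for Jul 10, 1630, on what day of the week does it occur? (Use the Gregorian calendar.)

Doomsday rule: the anchor day for the 1600s is Tuesday. For year 30: 30÷12 = 2 r 6, and 6÷4 = 1, so 2+6+1 = 9.
Tuesday + 9 ≡ Thursday — that's 1630's doomsday.
In July the doomsday date is Jul 11.
Jul 10 is 1 day before Jul 11; 1 mod 7 = 1, so Thursday − 1 = Wednesday.

Wednesday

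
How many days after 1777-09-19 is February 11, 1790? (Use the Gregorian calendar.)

Sep 19, 1777 → Sep 19, 1778: 365 days.
Sep 19, 1778 → Sep 19, 1779: 365 days.
Sep 19, 1779 → Sep 19, 1780: 366 days (Feb 29, 1780 is in that span).
Sep 19, 1780 → Sep 19, 1781: 365 days.
Sep 19, 1781 → Sep 19, 1782: 365 days.
Sep 19, 1782 → Sep 19, 1783: 365 days.
Sep 19, 1783 → Sep 19, 1784: 366 days (Feb 29, 1784 is in that span).
Sep 19, 1784 → Sep 19, 1785: 365 days.
Sep 19, 1785 → Sep 19, 1786: 365 days.
Sep 19, 1786 → Sep 19, 1787: 365 days.
Sep 19, 1787 → Sep 19, 1788: 366 days (Feb 29, 1788 is in that span).
Sep 19, 1788 → Sep 19, 1789: 365 days.
Sep 19, 1789 → Oct 19, 1789: 30 days (September has 30).
Oct 19, 1789 → Nov 19, 1789: 31 days (October has 31).
Nov 19, 1789 → Dec 19, 1789: 30 days (November has 30).
Dec 19, 1789 → Jan 19, 1790: 31 days (December has 31).
Jan 19, 1790 → Feb 11, 1790: 23 days.
Total: 4528 days.

4528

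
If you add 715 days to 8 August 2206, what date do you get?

+365 (one year) → Aug 8, 2207 (350 left).
Aug has 31 days: +24 → Sep 1, 2207 (326 left).
Sep has 30 days: +30 → Oct 1, 2207 (296 left).
Oct has 31 days: +31 → Nov 1, 2207 (265 left).
Nov has 30 days: +30 → Dec 1, 2207 (235 left).
Dec has 31 days: +31 → Jan 1, 2208 (204 left).
Jan has 31 days: +31 → Feb 1, 2208 (173 left).
Feb has 29 days: +29 → Mar 1, 2208 (144 left).
Mar has 31 days: +31 → Apr 1, 2208 (113 left).
Apr has 30 days: +30 → May 1, 2208 (83 left).
May has 31 days: +31 → Jun 1, 2208 (52 left).
Jun has 30 days: +30 → Jul 1, 2208 (22 left).
+22 → Jul 23, 2208.

July 23, 2208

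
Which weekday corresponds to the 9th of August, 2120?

Doomsday rule: the anchor day for the 2100s is Sunday. For year 20: 20÷12 = 1 r 8, and 8÷4 = 2, so 1+8+2 = 11.
Sunday + 11 ≡ Thursday — that's 2120's doomsday.
In August the doomsday date is Aug 8.
Aug 9 is 1 day after Aug 8; 1 mod 7 = 1, so Thursday + 1 = Friday.

Friday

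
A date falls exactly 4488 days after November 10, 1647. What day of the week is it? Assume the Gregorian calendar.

First find the weekday of Nov 10, 1647. Doomsday rule: the anchor day for the 1600s is Tuesday. For year 47: 47÷12 = 3 r 11, and 11÷4 = 2, so 3+11+2 = 16.
Tuesday + 16 ≡ Thursday — that's 1647's doomsday.
In November the doomsday date is Nov 7.
Nov 10 is 3 days after Nov 7; 3 mod 7 = 3, so Thursday + 3 = Sunday.
4488 mod 7 = 1, so 4488 days after a Sunday is Sunday + 1 = Monday.

Monday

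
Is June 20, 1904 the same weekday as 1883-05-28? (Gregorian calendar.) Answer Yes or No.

From May 28, 1883 to Jun 20, 1904 is 7693 days.
7693 mod 7 = 0, so they are the same weekday.
(May 28, 1883 is a Monday; Jun 20, 1904 is a Monday.)

Yes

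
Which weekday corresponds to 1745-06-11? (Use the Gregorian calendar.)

Doomsday rule: the anchor day for the 1700s is Sunday. For year 45: 45÷12 = 3 r 9, and 9÷4 = 2, so 3+9+2 = 14.
Sunday + 14 ≡ Sunday — that's 1745's doomsday.
In June the doomsday date is Jun 6.
Jun 11 is 5 days after Jun 6; 5 mod 7 = 5, so Sunday + 5 = Friday.

Friday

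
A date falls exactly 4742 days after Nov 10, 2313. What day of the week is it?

Nov 10, 2313 is a Monday.
4742 mod 7 = 3, so 4742 days after a Monday is Monday + 3 = Thursday.

Thursday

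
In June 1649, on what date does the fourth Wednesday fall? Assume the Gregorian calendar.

June 23, 1649

June 1, 1649 is a Tuesday.
The first Wednesday is therefore June 2 (1 days later).
The fourth Wednesday is 2 + 3×7 = June 23.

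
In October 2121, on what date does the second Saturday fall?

October 11, 2121

October 1, 2121 is a Wednesday.
The first Saturday is therefore October 4 (3 days later).
The second Saturday is 4 + 1×7 = October 11.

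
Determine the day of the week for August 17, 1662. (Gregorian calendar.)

Thursday

Doomsday rule: the anchor day for the 1600s is Tuesday. For year 62: 62÷12 = 5 r 2, and 2÷4 = 0, so 5+2+0 = 7.
Tuesday + 7 ≡ Tuesday — that's 1662's doomsday.
In August the doomsday date is Aug 8.
Aug 17 is 9 days after Aug 8; 9 mod 7 = 2, so Tuesday + 2 = Thursday.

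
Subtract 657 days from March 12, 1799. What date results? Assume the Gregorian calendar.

May 24, 1797

−365 (one year) → Mar 12, 1798 (292 left).
−12 → Feb 28, 1798 (end of Feb, 28 days; 280 left).
−28 → Jan 31, 1798 (end of Jan, 31 days; 252 left).
−31 → Dec 31, 1797 (end of Dec, 31 days; 221 left).
−31 → Nov 30, 1797 (end of Nov, 30 days; 190 left).
−30 → Oct 31, 1797 (end of Oct, 31 days; 160 left).
−31 → Sep 30, 1797 (end of Sep, 30 days; 129 left).
−30 → Aug 31, 1797 (end of Aug, 31 days; 99 left).
−31 → Jul 31, 1797 (end of Jul, 31 days; 68 left).
−31 → Jun 30, 1797 (end of Jun, 30 days; 37 left).
−30 → May 31, 1797 (end of May, 31 days; 7 left).
−7 → May 24, 1797.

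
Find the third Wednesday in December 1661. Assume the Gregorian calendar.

December 1, 1661 is a Thursday.
The first Wednesday is therefore December 7 (6 days later).
The third Wednesday is 7 + 2×7 = December 21.

December 21, 1661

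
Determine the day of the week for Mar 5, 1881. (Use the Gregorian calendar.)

Saturday

Doomsday rule: the anchor day for the 1800s is Friday. For year 81: 81÷12 = 6 r 9, and 9÷4 = 2, so 6+9+2 = 17.
Friday + 17 ≡ Monday — that's 1881's doomsday.
In March the doomsday date is Mar 14.
Mar 5 is 9 days before Mar 14; 9 mod 7 = 2, so Monday − 2 = Saturday.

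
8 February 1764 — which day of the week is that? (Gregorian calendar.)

Doomsday rule: the anchor day for the 1700s is Sunday. For year 64: 64÷12 = 5 r 4, and 4÷4 = 1, so 5+4+1 = 10.
Sunday + 10 ≡ Wednesday — that's 1764's doomsday.
In February the doomsday date is Feb 29 (1764 is a leap year (divisible by 4)).
Feb 8 is 21 days before Feb 29; 21 mod 7 = 0, so Wednesday − 0 = Wednesday.

Wednesday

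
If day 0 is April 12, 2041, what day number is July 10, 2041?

89

Apr 12, 2041 → May 12, 2041: 30 days (April has 30).
May 12, 2041 → Jun 12, 2041: 31 days (May has 31).
Jun 12, 2041 → Jul 10, 2041: 28 days.
Total: 89 days.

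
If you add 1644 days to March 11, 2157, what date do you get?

September 10, 2161

+365 (one year) → Mar 11, 2158 (1279 left).
+365 (one year) → Mar 11, 2159 (914 left).
+366 (one year; includes Feb 29, 2160) → Mar 11, 2160 (548 left).
+365 (one year) → Mar 11, 2161 (183 left).
Mar has 31 days: +21 → Apr 1, 2161 (162 left).
Apr has 30 days: +30 → May 1, 2161 (132 left).
May has 31 days: +31 → Jun 1, 2161 (101 left).
Jun has 30 days: +30 → Jul 1, 2161 (71 left).
Jul has 31 days: +31 → Aug 1, 2161 (40 left).
Aug has 31 days: +31 → Sep 1, 2161 (9 left).
+9 → Sep 10, 2161.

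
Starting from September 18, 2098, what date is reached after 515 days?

February 15, 2100

+365 (one year) → Sep 18, 2099 (150 left).
Sep has 30 days: +13 → Oct 1, 2099 (137 left).
Oct has 31 days: +31 → Nov 1, 2099 (106 left).
Nov has 30 days: +30 → Dec 1, 2099 (76 left).
Dec has 31 days: +31 → Jan 1, 2100 (45 left).
Jan has 31 days: +31 → Feb 1, 2100 (14 left).
+14 → Feb 15, 2100.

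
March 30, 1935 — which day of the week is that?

January 1, 1935 is a Tuesday.
Jan 1, 1935 → Feb 1, 1935: 31 days (January has 31).
Feb 1, 1935 → Mar 1, 1935: 28 days (February has 28).
Mar 1, 1935 → Mar 30, 1935: 29 days.
Total: 88 days.
88 mod 7 = 4, so Tuesday + 4 = Saturday.

Saturday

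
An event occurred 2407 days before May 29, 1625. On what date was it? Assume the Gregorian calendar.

October 26, 1618

−365 (one year) → May 29, 1624 (2042 left).
−366 (one year; includes Feb 29, 1624) → May 29, 1623 (1676 left).
−365 (one year) → May 29, 1622 (1311 left).
−365 (one year) → May 29, 1621 (946 left).
−365 (one year) → May 29, 1620 (581 left).
−366 (one year; includes Feb 29, 1620) → May 29, 1619 (215 left).
−29 → Apr 30, 1619 (end of Apr, 30 days; 186 left).
−30 → Mar 31, 1619 (end of Mar, 31 days; 156 left).
−31 → Feb 28, 1619 (end of Feb, 28 days; 125 left).
−28 → Jan 31, 1619 (end of Jan, 31 days; 97 left).
−31 → Dec 31, 1618 (end of Dec, 31 days; 66 left).
−31 → Nov 30, 1618 (end of Nov, 30 days; 35 left).
−30 → Oct 31, 1618 (end of Oct, 31 days; 5 left).
−5 → Oct 26, 1618.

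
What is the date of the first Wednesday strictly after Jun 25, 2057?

Jun 25, 2057 is a Monday.
From Monday to the next Wednesday is 2 days.
Jun 25, 2057 + 2 = Jun 27, 2057.

June 27, 2057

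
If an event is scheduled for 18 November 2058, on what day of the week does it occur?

Doomsday rule: the anchor day for the 2000s is Tuesday. For year 58: 58÷12 = 4 r 10, and 10÷4 = 2, so 4+10+2 = 16.
Tuesday + 16 ≡ Thursday — that's 2058's doomsday.
In November the doomsday date is Nov 7.
Nov 18 is 11 days after Nov 7; 11 mod 7 = 4, so Thursday + 4 = Monday.

Monday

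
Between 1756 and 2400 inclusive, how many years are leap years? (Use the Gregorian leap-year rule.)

Multiples of 4 in [1756,2400]: 162.
Of those, multiples of 100: 7 (not leap unless ÷400).
Multiples of 400: 2.
Leap years = 162 − 7 + 2 = 157.

157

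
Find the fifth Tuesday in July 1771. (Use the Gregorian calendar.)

July 1, 1771 is a Monday.
The first Tuesday is therefore July 2 (1 days later).
The fifth Tuesday is 2 + 4×7 = July 30.

July 30, 1771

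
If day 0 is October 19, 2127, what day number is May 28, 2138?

Oct 19, 2127 → Oct 19, 2128: 366 days (Feb 29, 2128 is in that span).
Oct 19, 2128 → Oct 19, 2129: 365 days.
Oct 19, 2129 → Oct 19, 2130: 365 days.
Oct 19, 2130 → Oct 19, 2131: 365 days.
Oct 19, 2131 → Oct 19, 2132: 366 days (Feb 29, 2132 is in that span).
Oct 19, 2132 → Oct 19, 2133: 365 days.
Oct 19, 2133 → Oct 19, 2134: 365 days.
Oct 19, 2134 → Oct 19, 2135: 365 days.
Oct 19, 2135 → Oct 19, 2136: 366 days (Feb 29, 2136 is in that span).
Oct 19, 2136 → Oct 19, 2137: 365 days.
Oct 19, 2137 → Nov 19, 2137: 31 days (October has 31).
Nov 19, 2137 → Dec 19, 2137: 30 days (November has 30).
Dec 19, 2137 → Jan 19, 2138: 31 days (December has 31).
Jan 19, 2138 → Feb 19, 2138: 31 days (January has 31).
Feb 19, 2138 → Mar 19, 2138: 28 days (February has 28).
Mar 19, 2138 → Apr 19, 2138: 31 days (March has 31).
Apr 19, 2138 → May 19, 2138: 30 days (April has 30).
May 19, 2138 → May 28, 2138: 9 days.
Total: 3874 days.

3874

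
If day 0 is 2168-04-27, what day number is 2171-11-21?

Apr 27, 2168 → Apr 27, 2169: 365 days.
Apr 27, 2169 → Apr 27, 2170: 365 days.
Apr 27, 2170 → Apr 27, 2171: 365 days.
Apr 27, 2171 → May 27, 2171: 30 days (April has 30).
May 27, 2171 → Jun 27, 2171: 31 days (May has 31).
Jun 27, 2171 → Jul 27, 2171: 30 days (June has 30).
Jul 27, 2171 → Aug 27, 2171: 31 days (July has 31).
Aug 27, 2171 → Sep 27, 2171: 31 days (August has 31).
Sep 27, 2171 → Oct 27, 2171: 30 days (September has 30).
Oct 27, 2171 → Nov 21, 2171: 25 days.
Total: 1303 days.

1303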